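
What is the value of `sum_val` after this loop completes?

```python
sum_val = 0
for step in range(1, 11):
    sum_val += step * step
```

Sum of squares 1² to 10² = 385
`sum_val` takes the values: 0 → 1 → 5 → 14 → 30 → 55 → 91 → 140 → 204 → 285 → 385

Answer: 385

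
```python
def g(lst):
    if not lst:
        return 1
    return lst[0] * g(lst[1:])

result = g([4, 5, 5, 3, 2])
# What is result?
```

Product over [4, 5, 5, 3, 2] = 4 * 5 * 5 * 3 * 2 = 600

Answer: 600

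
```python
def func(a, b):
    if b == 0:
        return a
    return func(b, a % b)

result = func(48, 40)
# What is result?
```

func(48, 40) -> func(40, 8) -> func(8, 0) -> 8

Answer: 8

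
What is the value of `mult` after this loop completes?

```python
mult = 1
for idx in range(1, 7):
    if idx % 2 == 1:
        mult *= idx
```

Product of odd numbers 1 to 6
`mult` takes the values: 1 → 3 → 15

Answer: 15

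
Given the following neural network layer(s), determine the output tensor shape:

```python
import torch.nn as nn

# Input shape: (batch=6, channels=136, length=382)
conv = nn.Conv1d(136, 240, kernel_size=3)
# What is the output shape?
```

Input: (6, 136, 382) -> Output: (6, 240, 380)

Answer: (6, 240, 380)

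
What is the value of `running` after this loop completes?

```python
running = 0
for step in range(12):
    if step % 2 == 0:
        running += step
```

Sum of even numbers 0 to 11
`running` takes the values: 0 → 2 → 6 → 12 → 20 → 30

Answer: 30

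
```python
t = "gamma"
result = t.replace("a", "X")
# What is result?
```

Trace:
`t = "gamma"` → t = 'gamma'
`result = t.replace("a", "X")` → result = 'gXmmX'
So result = 'gXmmX'

Answer: 'gXmmX'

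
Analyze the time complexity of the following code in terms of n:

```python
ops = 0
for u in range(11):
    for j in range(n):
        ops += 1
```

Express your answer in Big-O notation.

Each loop level contributes: 1 × n. Multiplying the contributions gives O(n).

Answer: O(n)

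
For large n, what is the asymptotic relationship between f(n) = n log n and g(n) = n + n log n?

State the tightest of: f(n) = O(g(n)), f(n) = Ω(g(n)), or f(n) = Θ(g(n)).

n log n vs n + n log n: f(n) = Θ(g(n)) — they are asymptotically equivalent (the n term is dominated).

Answer: f(n) = Θ(g(n)) — they are asymptotically equivalent (the n term is dominated).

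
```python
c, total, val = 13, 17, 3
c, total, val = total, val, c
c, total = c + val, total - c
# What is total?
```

Trace:
`c, total, val = 13, 17, 3` → c = 13; total = 17; val = 3
`c, total, val = total, val, c` → c = 17; total = 3; val = 13
`c, total = c + val, total - c` → c = 30; total = -14
So total = -14

Answer: -14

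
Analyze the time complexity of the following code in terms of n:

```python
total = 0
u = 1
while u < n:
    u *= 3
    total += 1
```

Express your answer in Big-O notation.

Each loop level contributes: log n. Multiplying the contributions gives O(log n).

Answer: O(log n)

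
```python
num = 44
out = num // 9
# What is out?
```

Trace:
`num = 44` → num = 44
`out = num // 9` → out = 4
So out = 4

Answer: 4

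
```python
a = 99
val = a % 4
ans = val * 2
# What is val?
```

Trace:
`a = 99` → a = 99
`val = a % 4` → val = 3
`ans = val * 2` → ans = 6
So val = 3

Answer: 3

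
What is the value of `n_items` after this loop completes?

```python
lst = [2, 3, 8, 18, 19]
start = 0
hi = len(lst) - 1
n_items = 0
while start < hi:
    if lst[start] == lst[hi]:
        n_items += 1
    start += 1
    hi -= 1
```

Count matching pairs from ends
`n_items` takes the values: 0

Answer: 0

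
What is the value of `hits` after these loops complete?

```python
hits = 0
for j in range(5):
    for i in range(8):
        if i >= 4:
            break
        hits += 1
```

Inner breaks at 4, outer runs 5 times
`hits` takes the values: 0 → 1 → 2 → 3 → 4 → 5 → 6 → 7 → 8 → 9 → 10 → 11 → 12 → 13 → 14 → 15 → 16 → 17 → 18 → 19 → 20

Answer: 20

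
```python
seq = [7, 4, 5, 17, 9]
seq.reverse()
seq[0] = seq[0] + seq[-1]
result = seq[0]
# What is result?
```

Trace:
`seq = [7, 4, 5, 17, 9]` → seq = [7, 4, 5, 17, 9]
`seq.reverse()` → seq = [9, 17, 5, 4, 7]
`seq[0] = seq[0] + seq[-1]` → seq = [16, 17, 5, 4, 7]
`result = seq[0]` → result = 16
So result = 16

Answer: 16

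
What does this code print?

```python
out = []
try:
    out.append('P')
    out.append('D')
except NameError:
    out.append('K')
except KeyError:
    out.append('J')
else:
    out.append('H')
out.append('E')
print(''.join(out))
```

Execution trace: 'P' (try body) → 'D' (try body, no exception) → 'H' (else) → 'E' (after the try/except). Output: PDHE

Answer: PDHE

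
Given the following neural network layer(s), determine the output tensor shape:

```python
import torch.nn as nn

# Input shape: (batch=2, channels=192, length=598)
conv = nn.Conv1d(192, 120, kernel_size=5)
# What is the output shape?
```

Input: (2, 192, 598) -> Output: (2, 120, 594)

Answer: (2, 120, 594)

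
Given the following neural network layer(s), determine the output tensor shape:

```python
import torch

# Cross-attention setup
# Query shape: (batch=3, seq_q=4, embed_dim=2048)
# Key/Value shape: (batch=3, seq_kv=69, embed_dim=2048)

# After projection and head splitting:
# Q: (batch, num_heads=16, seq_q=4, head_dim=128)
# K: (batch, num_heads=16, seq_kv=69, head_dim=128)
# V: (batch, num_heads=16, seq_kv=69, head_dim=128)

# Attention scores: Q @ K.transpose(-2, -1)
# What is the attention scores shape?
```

Input: (3, 4, 2048) -> Output: (3, 16, 4, 69)

Answer: (3, 16, 4, 69)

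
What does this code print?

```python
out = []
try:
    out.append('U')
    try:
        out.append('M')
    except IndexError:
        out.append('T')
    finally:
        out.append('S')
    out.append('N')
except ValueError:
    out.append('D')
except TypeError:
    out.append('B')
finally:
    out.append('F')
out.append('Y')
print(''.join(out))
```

Execution trace: 'U' (try body) → 'M' (inner try body, no exception) → 'S' (inner finally) → 'N' (try body, no exception) → 'F' (finally) → 'Y' (after the try/except). Output: UMSNFY

Answer: UMSNFY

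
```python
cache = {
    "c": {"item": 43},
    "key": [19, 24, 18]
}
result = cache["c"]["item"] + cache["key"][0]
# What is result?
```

Trace:
`cache = { ...` → cache = {'c': {'item': 43}, 'key': [19, 24, 18]}
`result = cache["c"]["item"] + cache["key"][0]` → result = 62
So result = 62

Answer: 62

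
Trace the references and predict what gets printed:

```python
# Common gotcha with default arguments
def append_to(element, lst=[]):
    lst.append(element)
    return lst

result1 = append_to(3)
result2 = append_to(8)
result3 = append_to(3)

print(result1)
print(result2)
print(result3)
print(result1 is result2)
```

Key concept: mutable default argument gotcha.
Step by step:
`result1 = append_to(3)` → result1 = [3]
`result2 = append_to(8)` → result1 = [3, 8] (same object as result2); result2 = [3, 8] (same object as result1)
`result3 = append_to(3)` → result1 = [3, 8, 3] (same object as result2, result3); result2 = [3, 8, 3] (same object as result1, result3); result3 = [3, 8, 3] (same object as result1, result2)
`print(result1)` → prints [3, 8, 3]
`print(result2)` → prints [3, 8, 3]
`print(result3)` → prints [3, 8, 3]
`print(result1 is result2)` → prints True

Answer:
[3, 8, 3]
[3, 8, 3]
[3, 8, 3]
True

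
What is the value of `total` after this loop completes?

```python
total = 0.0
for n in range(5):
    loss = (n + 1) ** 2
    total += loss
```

Sum of squared losses 1² + 2² + ... + 5²
`total` takes the values: 0.0 → 1.0 → 5.0 → 14.0 → 30.0 → 55.0

Answer: 55.0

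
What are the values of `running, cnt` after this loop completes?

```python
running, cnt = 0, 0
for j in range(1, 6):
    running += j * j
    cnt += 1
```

Sum of squares and count
`running, cnt` takes the values: (0, 0) → (1, 0) → (1, 1) → (5, 1) → (5, 2) → (14, 2) → (14, 3) → (30, 3) → (30, 4) → (55, 4) → (55, 5)

Answer: 55, 5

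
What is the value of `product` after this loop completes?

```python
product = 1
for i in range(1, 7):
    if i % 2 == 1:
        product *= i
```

Product of odd numbers 1 to 6
`product` takes the values: 1 → 3 → 15

Answer: 15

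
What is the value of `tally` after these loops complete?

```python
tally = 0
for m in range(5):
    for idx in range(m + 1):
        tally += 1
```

Triangle: 1 + 2 + ... + 5
`tally` takes the values: 0 → 1 → 2 → 3 → 4 → 5 → 6 → 7 → 8 → 9 → 10 → 11 → 12 → 13 → 14 → 15

Answer: 15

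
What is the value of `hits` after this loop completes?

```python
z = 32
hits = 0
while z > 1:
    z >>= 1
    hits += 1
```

Count right shifts until 1
`hits` takes the values: 0 → 1 → 2 → 3 → 4 → 5

Answer: 5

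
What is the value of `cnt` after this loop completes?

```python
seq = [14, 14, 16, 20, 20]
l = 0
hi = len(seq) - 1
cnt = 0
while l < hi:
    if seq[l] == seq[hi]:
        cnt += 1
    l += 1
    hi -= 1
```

Count matching pairs from ends
`cnt` takes the values: 0

Answer: 0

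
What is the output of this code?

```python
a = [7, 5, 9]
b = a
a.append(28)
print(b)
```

Key concept: basic list aliasing.
Step by step:
`a = [7, 5, 9]` → a = [7, 5, 9]
`b = a` → b = [7, 5, 9] (same object as a)
`a.append(28)` → a = [7, 5, 9, 28] (same object as b); b = [7, 5, 9, 28] (same object as a)
`print(b)` → prints [7, 5, 9, 28]

Answer: [7, 5, 9, 28]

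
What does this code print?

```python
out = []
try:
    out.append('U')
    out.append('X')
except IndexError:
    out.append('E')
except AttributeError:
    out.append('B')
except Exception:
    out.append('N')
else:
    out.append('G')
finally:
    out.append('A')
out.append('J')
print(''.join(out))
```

Execution trace: 'U' (try body) → 'X' (try body, no exception) → 'G' (else) → 'A' (finally) → 'J' (after the try/except). Output: UXGAJ

Answer: UXGAJ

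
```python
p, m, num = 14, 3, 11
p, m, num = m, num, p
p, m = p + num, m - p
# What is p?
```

Trace:
`p, m, num = 14, 3, 11` → p = 14; m = 3; num = 11
`p, m, num = m, num, p` → p = 3; m = 11; num = 14
`p, m = p + num, m - p` → p = 17; m = 8
So p = 17

Answer: 17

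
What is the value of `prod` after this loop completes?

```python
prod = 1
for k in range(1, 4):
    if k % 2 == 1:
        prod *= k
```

Product of odd numbers 1 to 3
`prod` takes the values: 1 → 3

Answer: 3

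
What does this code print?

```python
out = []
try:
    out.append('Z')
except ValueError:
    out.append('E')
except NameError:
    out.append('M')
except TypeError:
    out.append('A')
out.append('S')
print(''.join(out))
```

Execution trace: 'Z' (try body, no exception) → 'S' (after the try/except). Output: ZS

Answer: ZS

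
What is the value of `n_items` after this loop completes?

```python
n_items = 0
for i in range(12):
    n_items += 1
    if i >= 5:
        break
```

Loop breaks when i reaches 5, n_items is 6
`n_items` takes the values: 0 → 1 → 2 → 3 → 4 → 5 → 6

Answer: 6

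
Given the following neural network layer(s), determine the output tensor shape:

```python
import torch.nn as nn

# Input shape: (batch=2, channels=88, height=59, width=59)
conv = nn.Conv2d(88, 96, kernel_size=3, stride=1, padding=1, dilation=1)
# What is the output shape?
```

Input: (2, 88, 59, 59) -> Output: (2, 96, 59, 59)

Answer: (2, 96, 59, 59)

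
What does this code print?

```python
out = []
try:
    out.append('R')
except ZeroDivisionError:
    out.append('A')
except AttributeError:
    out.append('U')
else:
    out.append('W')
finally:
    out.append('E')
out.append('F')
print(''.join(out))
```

Execution trace: 'R' (try body, no exception) → 'W' (else) → 'E' (finally) → 'F' (after the try/except). Output: RWEF

Answer: RWEF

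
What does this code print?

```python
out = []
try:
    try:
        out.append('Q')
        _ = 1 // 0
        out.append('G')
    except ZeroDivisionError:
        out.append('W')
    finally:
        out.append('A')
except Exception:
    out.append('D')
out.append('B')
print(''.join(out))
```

Execution trace: 'Q' (inner try body) → 'W' (inner except ZeroDivisionError) → 'A' (inner finally) → 'B' (after the try/except). Output: QWAB

Answer: QWAB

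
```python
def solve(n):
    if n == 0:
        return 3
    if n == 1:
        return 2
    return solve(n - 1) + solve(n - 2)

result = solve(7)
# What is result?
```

Build up from base cases: solve(0)=3, solve(1)=2, solve(2)=5, solve(3)=7, solve(4)=12, solve(5)=19, solve(6)=31, ..., solve(7)=50

Answer: 50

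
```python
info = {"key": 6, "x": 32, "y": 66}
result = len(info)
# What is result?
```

Trace:
`info = {"key": 6, "x": 32, "y": 66}` → info = {'key': 6, 'x': 32, 'y': 66}
`result = len(info)` → result = 3
So result = 3

Answer: 3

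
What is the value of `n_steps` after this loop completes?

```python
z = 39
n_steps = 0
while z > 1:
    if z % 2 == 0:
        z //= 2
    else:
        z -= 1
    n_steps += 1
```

Steps to reduce 39 to 1
`n_steps` takes the values: 0 → 1 → 2 → 3 → 4 → 5 → 6 → 7 → 8

Answer: 8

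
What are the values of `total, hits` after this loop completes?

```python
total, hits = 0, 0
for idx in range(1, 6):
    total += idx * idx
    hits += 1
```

Sum of squares and count
`total, hits` takes the values: (0, 0) → (1, 0) → (1, 1) → (5, 1) → (5, 2) → (14, 2) → (14, 3) → (30, 3) → (30, 4) → (55, 4) → (55, 5)

Answer: 55, 5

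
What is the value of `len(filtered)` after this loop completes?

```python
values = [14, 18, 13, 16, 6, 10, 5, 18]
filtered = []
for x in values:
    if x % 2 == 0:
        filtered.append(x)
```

Count even numbers in [14, 18, 13, 16, 6, 10, 5, 18]
`filtered` takes the values: [] → [14] → [14, 18] → [14, 18, 16] → [14, 18, 16, 6] → [14, 18, 16, 6, 10] → [14, 18, 16, 6, 10, 18]
So `len(filtered)` = 6

Answer: 6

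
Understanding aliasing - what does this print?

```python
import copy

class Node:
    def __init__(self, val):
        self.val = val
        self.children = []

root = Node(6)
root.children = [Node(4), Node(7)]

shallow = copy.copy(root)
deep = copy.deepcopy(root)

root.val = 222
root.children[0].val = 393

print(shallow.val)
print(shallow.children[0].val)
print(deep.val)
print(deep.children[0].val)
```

Key concept: deep copy with custom objects.
Step by step:
`root = Node(6)` → root = Node(val=6, children=[])
`root.children = [Node(4), Node(7)]` → root = Node(val=6, children=[Node(val=4, children=[]), Node(val=7, children=[])])
`shallow = copy.copy(root)` → shallow = Node(val=6, children=[Node(val=4, children=[]), Node(val=7, children=[])])
`deep = copy.deepcopy(root)` → deep = Node(val=6, children=[Node(val=4, children=[]), Node(val=7, children=[])])
`root.val = 222` → root = Node(val=222, children=[Node(val=4, children=[]), Node(val=7, children=[])])
`root.children[0].val = 393` → root = Node(val=222, children=[Node(val=393, children=[]), Node(val=7, children=[])]); shallow = Node(val=6, children=[Node(val=393, children=[]), Node(val=7, children=[])])
`print(shallow.val)` → prints 6
`print(shallow.children[0].val)` → prints 393
`print(deep.val)` → prints 6
`print(deep.children[0].val)` → prints 4

Answer:
6
393
6
4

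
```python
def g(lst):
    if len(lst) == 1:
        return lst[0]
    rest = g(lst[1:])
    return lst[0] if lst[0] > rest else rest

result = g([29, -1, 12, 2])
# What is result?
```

Recursive max over [29, -1, 12, 2] = 29

Answer: 29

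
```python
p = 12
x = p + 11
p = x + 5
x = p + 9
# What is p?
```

Trace:
`p = 12` → p = 12
`x = p + 11` → x = 23
`p = x + 5` → p = 28
`x = p + 9` → x = 37
So p = 28

Answer: 28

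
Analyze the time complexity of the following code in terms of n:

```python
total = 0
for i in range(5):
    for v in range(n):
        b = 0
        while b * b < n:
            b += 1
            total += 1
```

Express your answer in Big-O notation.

Each loop level contributes: 1 × n × √n. Multiplying the contributions gives O(n√n).

Answer: O(n√n)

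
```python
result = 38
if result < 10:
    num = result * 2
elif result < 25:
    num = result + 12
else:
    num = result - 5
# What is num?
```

Trace:
`result = 38` → result = 38
`if result < 10: ...` → result < 10 is False, result < 25 is False, take else branch → num = 33
So num = 33

Answer: 33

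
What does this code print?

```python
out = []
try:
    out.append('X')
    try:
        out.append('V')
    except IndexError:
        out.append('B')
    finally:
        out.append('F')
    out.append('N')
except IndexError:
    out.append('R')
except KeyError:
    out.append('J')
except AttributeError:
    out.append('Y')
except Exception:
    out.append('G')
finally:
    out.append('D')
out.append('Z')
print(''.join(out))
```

Execution trace: 'X' (try body) → 'V' (inner try body, no exception) → 'F' (inner finally) → 'N' (try body, no exception) → 'D' (finally) → 'Z' (after the try/except). Output: XVFNDZ

Answer: XVFNDZ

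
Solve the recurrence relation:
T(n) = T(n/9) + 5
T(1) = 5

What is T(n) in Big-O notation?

Each step divides n by 9 and adds 5. After log_9(n) steps we reach T(1)=5. So T(n) = 5·log_9(n) + 5 = O(log n).

Answer: O(log n)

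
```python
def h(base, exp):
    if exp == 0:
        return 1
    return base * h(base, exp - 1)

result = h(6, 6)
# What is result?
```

h(6, 6) = 6 * 6 * 6 * 6 * 6 * 6 = 46656

Answer: 46656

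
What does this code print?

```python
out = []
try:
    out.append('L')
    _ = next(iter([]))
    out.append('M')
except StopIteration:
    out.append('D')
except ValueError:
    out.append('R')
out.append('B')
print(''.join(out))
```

Execution trace: 'L' (try body) → 'D' (except StopIteration) → 'B' (after the try/except). Output: LDB

Answer: LDB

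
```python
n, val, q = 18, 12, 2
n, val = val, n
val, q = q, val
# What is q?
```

Trace:
`n, val, q = 18, 12, 2` → n = 18; val = 12; q = 2
`n, val = val, n` → n = 12; val = 18
`val, q = q, val` → val = 2; q = 18
So q = 18

Answer: 18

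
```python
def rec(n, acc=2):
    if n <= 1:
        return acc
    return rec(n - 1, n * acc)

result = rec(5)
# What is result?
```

Accumulator trace (n, acc): (5, 2) -> (4, 10) -> (3, 40) -> (2, 120) -> (1, 240) -> return 240

Answer: 240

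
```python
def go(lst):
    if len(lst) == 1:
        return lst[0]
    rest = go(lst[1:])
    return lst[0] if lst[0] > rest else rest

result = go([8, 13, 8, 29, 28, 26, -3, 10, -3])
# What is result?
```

Recursive max over [8, 13, 8, 29, 28, 26, -3, 10, -3] = 29

Answer: 29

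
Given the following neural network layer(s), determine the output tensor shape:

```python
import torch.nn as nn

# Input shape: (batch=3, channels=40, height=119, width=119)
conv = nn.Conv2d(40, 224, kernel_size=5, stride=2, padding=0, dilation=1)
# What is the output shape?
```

Input: (3, 40, 119, 119) -> Output: (3, 224, 58, 58)

Answer: (3, 224, 58, 58)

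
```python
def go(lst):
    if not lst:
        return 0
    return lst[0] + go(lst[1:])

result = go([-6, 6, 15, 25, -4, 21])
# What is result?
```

(-6) + 6 + 15 + 25 + (-4) + 21 + 0 = 57

Answer: 57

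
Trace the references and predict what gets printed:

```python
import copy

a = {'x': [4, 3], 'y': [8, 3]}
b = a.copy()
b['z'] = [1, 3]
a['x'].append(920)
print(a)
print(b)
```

Key concept: shallow copy of dict with mutable values.
Step by step:
`a = {'x': [4, 3], 'y': [8, 3]}` → a = {'x': [4, 3], 'y': [8, 3]}
`b = a.copy()` → b = {'x': [4, 3], 'y': [8, 3]}
`b['z'] = [1, 3]` → b = {'x': [4, 3], 'y': [8, 3], 'z': [1, 3]}
`a['x'].append(920)` → a = {'x': [4, 3, 920], 'y': [8, 3]}; b = {'x': [4, 3, 920], 'y': [8, 3], 'z': [1, 3]}
`print(a)` → prints {'x': [4, 3, 920], 'y': [8, 3]}
`print(b)` → prints {'x': [4, 3, 920], 'y': [8, 3], 'z': [1, 3]}

Answer:
{'x': [4, 3, 920], 'y': [8, 3]}
{'x': [4, 3, 920], 'y': [8, 3], 'z': [1, 3]}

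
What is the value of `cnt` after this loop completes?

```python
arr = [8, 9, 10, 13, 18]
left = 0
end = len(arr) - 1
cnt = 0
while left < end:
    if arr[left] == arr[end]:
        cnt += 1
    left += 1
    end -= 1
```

Count matching pairs from ends
`cnt` takes the values: 0

Answer: 0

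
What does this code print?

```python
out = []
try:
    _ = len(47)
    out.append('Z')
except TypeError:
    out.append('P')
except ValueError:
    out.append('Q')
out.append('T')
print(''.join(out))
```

Execution trace: 'P' (except TypeError) → 'T' (after the try/except). Output: PT

Answer: PT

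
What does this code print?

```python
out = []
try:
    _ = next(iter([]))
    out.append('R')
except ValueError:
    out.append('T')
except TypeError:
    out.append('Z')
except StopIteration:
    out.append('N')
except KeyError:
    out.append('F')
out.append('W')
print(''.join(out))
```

Execution trace: 'N' (except StopIteration) → 'W' (after the try/except). Output: NW

Answer: NW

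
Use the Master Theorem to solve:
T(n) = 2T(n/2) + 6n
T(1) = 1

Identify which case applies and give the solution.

a=2, b=2, f(n)=6n. log_2(2) = 1. Since c=1 = 1, Case 2 applies: T(n) = Θ(n^log_b(a) · log n) = O(n log n).

Answer: O(n log n) - Case 2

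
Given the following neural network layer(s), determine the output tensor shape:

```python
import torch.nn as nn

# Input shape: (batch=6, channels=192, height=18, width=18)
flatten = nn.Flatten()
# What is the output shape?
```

Input: (6, 192, 18, 18) -> Output: (6, 62208)

Answer: (6, 62208)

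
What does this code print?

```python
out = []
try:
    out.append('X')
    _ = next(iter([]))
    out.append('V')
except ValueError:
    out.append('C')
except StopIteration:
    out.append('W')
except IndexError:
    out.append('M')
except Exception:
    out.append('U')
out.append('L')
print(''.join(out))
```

Execution trace: 'X' (try body) → 'W' (except StopIteration) → 'L' (after the try/except). Output: XWL

Answer: XWL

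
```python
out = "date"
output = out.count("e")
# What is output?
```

Trace:
`out = "date"` → out = 'date'
`output = out.count("e")` → output = 1
So output = 1

Answer: 1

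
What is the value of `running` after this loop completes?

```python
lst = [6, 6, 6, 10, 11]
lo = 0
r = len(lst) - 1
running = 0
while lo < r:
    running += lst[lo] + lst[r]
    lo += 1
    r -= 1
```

Sum of pairs from ends
`running` takes the values: 0 → 17 → 33

Answer: 33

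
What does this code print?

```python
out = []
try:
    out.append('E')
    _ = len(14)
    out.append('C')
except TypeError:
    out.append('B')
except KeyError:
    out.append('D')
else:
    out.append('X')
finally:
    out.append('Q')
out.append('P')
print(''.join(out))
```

Execution trace: 'E' (try body) → 'B' (except TypeError) → 'Q' (finally) → 'P' (after the try/except). Output: EBQP

Answer: EBQP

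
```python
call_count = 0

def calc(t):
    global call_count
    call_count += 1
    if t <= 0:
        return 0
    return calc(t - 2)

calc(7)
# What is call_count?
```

Linear recursion stepping by 2: 5 calls from t=7 down to ≤0.

Answer: 5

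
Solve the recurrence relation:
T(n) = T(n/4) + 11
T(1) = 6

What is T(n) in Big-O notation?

Each step divides n by 4 and adds 11. After log_4(n) steps we reach T(1)=6. So T(n) = 11·log_4(n) + 6 = O(log n).

Answer: O(log n)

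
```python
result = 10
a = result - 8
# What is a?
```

Trace:
`result = 10` → result = 10
`a = result - 8` → a = 2
So a = 2

Answer: 2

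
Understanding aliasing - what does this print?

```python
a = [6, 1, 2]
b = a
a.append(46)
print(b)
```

Key concept: basic list aliasing.
Step by step:
`a = [6, 1, 2]` → a = [6, 1, 2]
`b = a` → b = [6, 1, 2] (same object as a)
`a.append(46)` → a = [6, 1, 2, 46] (same object as b); b = [6, 1, 2, 46] (same object as a)
`print(b)` → prints [6, 1, 2, 46]

Answer: [6, 1, 2, 46]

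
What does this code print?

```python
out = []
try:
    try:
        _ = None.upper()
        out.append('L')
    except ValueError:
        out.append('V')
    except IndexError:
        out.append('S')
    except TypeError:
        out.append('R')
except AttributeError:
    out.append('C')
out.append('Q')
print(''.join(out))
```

Execution trace: 'C' (outer except AttributeError) → 'Q' (after the try/except). Output: CQ

Answer: CQ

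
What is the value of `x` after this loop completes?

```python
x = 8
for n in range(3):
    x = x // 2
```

Halve 3 times: 8 // 2^3 = 1
`x` takes the values: 8 → 4 → 2 → 1

Answer: 1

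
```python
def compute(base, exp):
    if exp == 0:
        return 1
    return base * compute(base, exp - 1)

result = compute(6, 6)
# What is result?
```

compute(6, 6) = 6 * 6 * 6 * 6 * 6 * 6 = 46656

Answer: 46656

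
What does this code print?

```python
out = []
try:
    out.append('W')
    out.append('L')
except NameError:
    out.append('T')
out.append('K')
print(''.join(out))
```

Execution trace: 'W' (try body) → 'L' (try body, no exception) → 'K' (after the try/except). Output: WLK

Answer: WLK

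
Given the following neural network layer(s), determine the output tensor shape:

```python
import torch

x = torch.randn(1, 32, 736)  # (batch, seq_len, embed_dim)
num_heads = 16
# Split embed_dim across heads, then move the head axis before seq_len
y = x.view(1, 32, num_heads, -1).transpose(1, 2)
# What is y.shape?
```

Input: (1, 32, 736) -> head_dim = 736 // 16 = 46; after view: (1, 32, 16, 46) -> after transpose(1, 2): (1, 16, 32, 46) -> Output: (1, 16, 32, 46)

Answer: (1, 16, 32, 46)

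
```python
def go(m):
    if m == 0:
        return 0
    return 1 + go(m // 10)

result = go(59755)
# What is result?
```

Count of digits of 59755: 5

Answer: 5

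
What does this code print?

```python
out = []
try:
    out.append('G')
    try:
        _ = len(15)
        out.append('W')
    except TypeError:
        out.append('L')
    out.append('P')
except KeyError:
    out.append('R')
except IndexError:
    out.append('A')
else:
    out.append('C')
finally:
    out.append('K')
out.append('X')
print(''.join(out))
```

Execution trace: 'G' (try body) → 'L' (inner except TypeError) → 'P' (try body, no exception) → 'C' (else) → 'K' (finally) → 'X' (after the try/except). Output: GLPCKX

Answer: GLPCKX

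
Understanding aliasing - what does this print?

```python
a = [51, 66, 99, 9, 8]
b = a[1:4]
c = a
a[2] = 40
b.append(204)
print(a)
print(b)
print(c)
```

Key concept: slice vs alias.
Step by step:
`a = [51, 66, 99, 9, 8]` → a = [51, 66, 99, 9, 8]
`b = a[1:4]` → b = [66, 99, 9]
`c = a` → c = [51, 66, 99, 9, 8] (same object as a)
`a[2] = 40` → a = [51, 66, 40, 9, 8] (same object as c); c = [51, 66, 40, 9, 8] (same object as a)
`b.append(204)` → b = [66, 99, 9, 204]
`print(a)` → prints [51, 66, 40, 9, 8]
`print(b)` → prints [66, 99, 9, 204]
`print(c)` → prints [51, 66, 40, 9, 8]

Answer:
[51, 66, 40, 9, 8]
[66, 99, 9, 204]
[51, 66, 40, 9, 8]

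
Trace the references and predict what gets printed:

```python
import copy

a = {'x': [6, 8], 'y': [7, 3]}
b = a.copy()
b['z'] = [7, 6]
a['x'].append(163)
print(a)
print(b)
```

Key concept: shallow copy of dict with mutable values.
Step by step:
`a = {'x': [6, 8], 'y': [7, 3]}` → a = {'x': [6, 8], 'y': [7, 3]}
`b = a.copy()` → b = {'x': [6, 8], 'y': [7, 3]}
`b['z'] = [7, 6]` → b = {'x': [6, 8], 'y': [7, 3], 'z': [7, 6]}
`a['x'].append(163)` → a = {'x': [6, 8, 163], 'y': [7, 3]}; b = {'x': [6, 8, 163], 'y': [7, 3], 'z': [7, 6]}
`print(a)` → prints {'x': [6, 8, 163], 'y': [7, 3]}
`print(b)` → prints {'x': [6, 8, 163], 'y': [7, 3], 'z': [7, 6]}

Answer:
{'x': [6, 8, 163], 'y': [7, 3]}
{'x': [6, 8, 163], 'y': [7, 3], 'z': [7, 6]}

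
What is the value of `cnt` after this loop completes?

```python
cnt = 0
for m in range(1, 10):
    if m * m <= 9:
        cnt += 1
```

Count numbers where m² ≤ 9
`cnt` takes the values: 0 → 1 → 2 → 3

Answer: 3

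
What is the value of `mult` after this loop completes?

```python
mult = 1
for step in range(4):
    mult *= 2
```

2^4 = 16
`mult` takes the values: 1 → 2 → 4 → 8 → 16

Answer: 16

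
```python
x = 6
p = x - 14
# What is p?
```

Trace:
`x = 6` → x = 6
`p = x - 14` → p = -8
So p = -8

Answer: -8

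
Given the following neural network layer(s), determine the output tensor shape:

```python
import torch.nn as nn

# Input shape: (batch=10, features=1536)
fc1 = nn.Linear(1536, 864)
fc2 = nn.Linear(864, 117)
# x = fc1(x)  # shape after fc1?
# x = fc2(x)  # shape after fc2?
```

Input: (10, 1536) -> after fc1: (10, 864) -> Output: (10, 117)

Answer: (10, 117)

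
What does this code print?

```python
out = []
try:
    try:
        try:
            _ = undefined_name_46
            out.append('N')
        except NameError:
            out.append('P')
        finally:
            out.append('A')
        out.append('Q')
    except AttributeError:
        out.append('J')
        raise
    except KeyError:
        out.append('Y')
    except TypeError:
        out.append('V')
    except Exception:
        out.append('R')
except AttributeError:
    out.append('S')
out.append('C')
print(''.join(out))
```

Execution trace: 'P' (inner except NameError) → 'A' (inner finally) → 'Q' (try body, no exception) → 'C' (after the try/except). Output: PAQC

Answer: PAQC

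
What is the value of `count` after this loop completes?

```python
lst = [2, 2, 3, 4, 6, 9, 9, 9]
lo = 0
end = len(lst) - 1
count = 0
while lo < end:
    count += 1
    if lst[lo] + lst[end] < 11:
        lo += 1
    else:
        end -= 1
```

Steps to find pair summing to 11
`count` takes the values: 0 → 1 → 2 → 3 → 4 → 5 → 6 → 7

Answer: 7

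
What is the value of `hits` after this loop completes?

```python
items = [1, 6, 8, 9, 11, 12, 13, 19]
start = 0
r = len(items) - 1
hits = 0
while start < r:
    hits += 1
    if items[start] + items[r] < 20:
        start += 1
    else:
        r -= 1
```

Steps to find pair summing to 20
`hits` takes the values: 0 → 1 → 2 → 3 → 4 → 5 → 6 → 7

Answer: 7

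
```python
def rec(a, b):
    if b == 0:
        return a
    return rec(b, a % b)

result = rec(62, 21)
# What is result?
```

rec(62, 21) -> rec(21, 20) -> rec(20, 1) -> rec(1, 0) -> 1

Answer: 1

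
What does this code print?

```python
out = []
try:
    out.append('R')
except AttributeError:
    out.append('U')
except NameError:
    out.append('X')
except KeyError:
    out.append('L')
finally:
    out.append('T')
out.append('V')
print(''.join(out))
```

Execution trace: 'R' (try body, no exception) → 'T' (finally) → 'V' (after the try/except). Output: RTV

Answer: RTV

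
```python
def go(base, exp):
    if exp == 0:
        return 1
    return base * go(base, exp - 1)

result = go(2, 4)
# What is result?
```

go(2, 4) = 2 * 2 * 2 * 2 = 16

Answer: 16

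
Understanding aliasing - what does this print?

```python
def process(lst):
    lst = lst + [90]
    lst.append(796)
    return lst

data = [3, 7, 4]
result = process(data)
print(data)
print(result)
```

Key concept: rebinding parameter vs mutation.
Step by step:
`data = [3, 7, 4]` → data = [3, 7, 4]
`result = process(data)` → result = [3, 7, 4, 90, 796]
`print(data)` → prints [3, 7, 4]
`print(result)` → prints [3, 7, 4, 90, 796]

Answer:
[3, 7, 4]
[3, 7, 4, 90, 796]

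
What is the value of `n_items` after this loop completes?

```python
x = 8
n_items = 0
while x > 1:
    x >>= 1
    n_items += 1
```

Count right shifts until 1
`n_items` takes the values: 0 → 1 → 2 → 3

Answer: 3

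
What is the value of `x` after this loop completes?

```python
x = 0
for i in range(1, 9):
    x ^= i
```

XOR of 1 to 8
`x` takes the values: 0 → 1 → 3 → 0 → 4 → 1 → 7 → 0 → 8

Answer: 8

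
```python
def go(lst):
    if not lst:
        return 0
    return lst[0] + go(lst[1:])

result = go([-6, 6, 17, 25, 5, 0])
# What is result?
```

(-6) + 6 + 17 + 25 + 5 + 0 + 0 = 47

Answer: 47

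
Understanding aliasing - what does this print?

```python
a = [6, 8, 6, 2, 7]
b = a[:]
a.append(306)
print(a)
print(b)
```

Key concept: slice [:] creates copy.
Step by step:
`a = [6, 8, 6, 2, 7]` → a = [6, 8, 6, 2, 7]
`b = a[:]` → b = [6, 8, 6, 2, 7]
`a.append(306)` → a = [6, 8, 6, 2, 7, 306]
`print(a)` → prints [6, 8, 6, 2, 7, 306]
`print(b)` → prints [6, 8, 6, 2, 7]

Answer:
[6, 8, 6, 2, 7, 306]
[6, 8, 6, 2, 7]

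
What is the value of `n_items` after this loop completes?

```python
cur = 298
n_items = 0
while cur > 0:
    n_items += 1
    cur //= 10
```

Count digits by repeated division by 10
`n_items` takes the values: 0 → 1 → 2 → 3

Answer: 3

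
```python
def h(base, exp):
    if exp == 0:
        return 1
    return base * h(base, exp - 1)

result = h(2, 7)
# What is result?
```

h(2, 7) = 2 * 2 * 2 * 2 * 2 * 2 * 2 = 128

Answer: 128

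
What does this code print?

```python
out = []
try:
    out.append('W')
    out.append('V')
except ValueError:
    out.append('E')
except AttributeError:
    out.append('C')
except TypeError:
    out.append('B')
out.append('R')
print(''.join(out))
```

Execution trace: 'W' (try body) → 'V' (try body, no exception) → 'R' (after the try/except). Output: WVR

Answer: WVR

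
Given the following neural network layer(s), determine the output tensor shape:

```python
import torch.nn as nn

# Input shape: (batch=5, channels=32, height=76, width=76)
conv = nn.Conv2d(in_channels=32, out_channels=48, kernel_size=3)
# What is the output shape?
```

Input: (5, 32, 76, 76) -> Output: (5, 48, 74, 74)

Answer: (5, 48, 74, 74)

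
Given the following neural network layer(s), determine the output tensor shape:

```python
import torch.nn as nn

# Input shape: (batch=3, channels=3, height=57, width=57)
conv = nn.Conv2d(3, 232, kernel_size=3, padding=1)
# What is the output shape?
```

Input: (3, 3, 57, 57) -> Output: (3, 232, 57, 57)

Answer: (3, 232, 57, 57)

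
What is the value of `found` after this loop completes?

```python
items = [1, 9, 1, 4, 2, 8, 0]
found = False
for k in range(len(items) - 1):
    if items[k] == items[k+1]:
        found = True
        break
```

Check consecutive duplicates in [1, 9, 1, 4, 2, 8, 0]
`found` takes the values: False

Answer: False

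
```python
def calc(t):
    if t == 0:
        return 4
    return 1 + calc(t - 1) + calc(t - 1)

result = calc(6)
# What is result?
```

calc(t) = 1 + 2·calc(t-1), calc(0)=4. Closed form: (4+1)·2^6 - 1 = 319.

Answer: 319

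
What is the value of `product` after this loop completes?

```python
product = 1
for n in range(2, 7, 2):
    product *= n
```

Product of even numbers 2 to 6
`product` takes the values: 1 → 2 → 8 → 48

Answer: 48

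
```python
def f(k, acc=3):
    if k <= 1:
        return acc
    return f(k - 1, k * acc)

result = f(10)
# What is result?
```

Accumulator trace (n, acc): (10, 3) -> (9, 30) -> (8, 270) -> (7, 2160) -> (6, 15120) -> (5, 90720) -> (4, 453600) -> (3, 1814400) -> (2, 5443200) -> (1, 10886400) -> return 10886400

Answer: 10886400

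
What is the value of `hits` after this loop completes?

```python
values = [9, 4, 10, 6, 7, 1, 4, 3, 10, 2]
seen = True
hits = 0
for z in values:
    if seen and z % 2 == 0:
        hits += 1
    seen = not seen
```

Count even values at even positions
`hits` takes the values: 0 → 1 → 2 → 3

Answer: 3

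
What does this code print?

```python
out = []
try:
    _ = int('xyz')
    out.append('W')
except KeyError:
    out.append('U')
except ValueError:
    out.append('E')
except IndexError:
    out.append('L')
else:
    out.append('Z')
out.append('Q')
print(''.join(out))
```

Execution trace: 'E' (except ValueError) → 'Q' (after the try/except). Output: EQ

Answer: EQ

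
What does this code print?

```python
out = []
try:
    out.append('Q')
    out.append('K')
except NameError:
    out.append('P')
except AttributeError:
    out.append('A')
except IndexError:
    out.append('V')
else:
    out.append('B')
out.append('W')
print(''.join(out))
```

Execution trace: 'Q' (try body) → 'K' (try body, no exception) → 'B' (else) → 'W' (after the try/except). Output: QKBW

Answer: QKBW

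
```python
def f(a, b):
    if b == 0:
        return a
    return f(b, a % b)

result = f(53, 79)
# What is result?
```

f(53, 79) -> f(79, 53) -> f(53, 26) -> f(26, 1) -> f(1, 0) -> 1

Answer: 1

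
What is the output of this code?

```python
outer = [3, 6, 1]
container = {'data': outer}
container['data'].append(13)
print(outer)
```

Key concept: dict holds reference to list.
Step by step:
`outer = [3, 6, 1]` → outer = [3, 6, 1]
`container = {'data': outer}` → container = {'data': [3, 6, 1]}
`container['data'].append(13)` → outer = [3, 6, 1, 13]; container = {'data': [3, 6, 1, 13]}
`print(outer)` → prints [3, 6, 1, 13]

Answer: [3, 6, 1, 13]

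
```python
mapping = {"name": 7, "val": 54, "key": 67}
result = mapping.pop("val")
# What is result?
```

Trace:
`mapping = {"name": 7, "val": 54, "key": 67}` → mapping = {'name': 7, 'val': 54, 'key': 67}
`result = mapping.pop("val")` → mapping = {'name': 7, 'key': 67}; result = 54
So result = 54

Answer: 54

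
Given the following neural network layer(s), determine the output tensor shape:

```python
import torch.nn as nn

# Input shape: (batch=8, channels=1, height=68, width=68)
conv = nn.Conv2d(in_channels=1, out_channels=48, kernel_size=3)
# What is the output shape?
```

Input: (8, 1, 68, 68) -> Output: (8, 48, 66, 66)

Answer: (8, 48, 66, 66)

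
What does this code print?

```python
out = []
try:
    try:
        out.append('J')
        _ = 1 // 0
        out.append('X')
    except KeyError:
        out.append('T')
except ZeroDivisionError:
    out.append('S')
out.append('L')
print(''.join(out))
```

Execution trace: 'J' (try body) → 'S' (outer except ZeroDivisionError) → 'L' (after the try/except). Output: JSL

Answer: JSL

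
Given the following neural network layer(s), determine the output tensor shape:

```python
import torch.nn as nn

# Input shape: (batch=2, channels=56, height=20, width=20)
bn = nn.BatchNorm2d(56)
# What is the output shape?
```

Input: (2, 56, 20, 20) -> Output: (2, 56, 20, 20)

Answer: (2, 56, 20, 20)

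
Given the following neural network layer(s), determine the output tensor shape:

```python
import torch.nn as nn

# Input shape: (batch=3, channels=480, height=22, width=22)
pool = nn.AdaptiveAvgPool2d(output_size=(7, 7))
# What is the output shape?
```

Input: (3, 480, 22, 22) -> Output: (3, 480, 7, 7)

Answer: (3, 480, 7, 7)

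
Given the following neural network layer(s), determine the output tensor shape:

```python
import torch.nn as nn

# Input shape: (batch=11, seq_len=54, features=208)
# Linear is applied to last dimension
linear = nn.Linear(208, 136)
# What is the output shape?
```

Input: (11, 54, 208) -> Output: (11, 54, 136)

Answer: (11, 54, 136)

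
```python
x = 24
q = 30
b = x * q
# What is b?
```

Trace:
`x = 24` → x = 24
`q = 30` → q = 30
`b = x * q` → b = 720
So b = 720

Answer: 720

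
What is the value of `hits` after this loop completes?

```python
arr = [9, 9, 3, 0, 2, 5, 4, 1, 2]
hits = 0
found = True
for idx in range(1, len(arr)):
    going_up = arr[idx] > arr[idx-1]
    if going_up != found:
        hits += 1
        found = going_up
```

Count direction changes in [9, 9, 3, 0, 2, 5, 4, 1, 2]
`hits` takes the values: 0 → 1 → 2 → 3 → 4

Answer: 4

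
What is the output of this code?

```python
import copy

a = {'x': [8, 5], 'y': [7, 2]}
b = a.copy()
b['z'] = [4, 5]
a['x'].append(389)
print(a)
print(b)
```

Key concept: shallow copy of dict with mutable values.
Step by step:
`a = {'x': [8, 5], 'y': [7, 2]}` → a = {'x': [8, 5], 'y': [7, 2]}
`b = a.copy()` → b = {'x': [8, 5], 'y': [7, 2]}
`b['z'] = [4, 5]` → b = {'x': [8, 5], 'y': [7, 2], 'z': [4, 5]}
`a['x'].append(389)` → a = {'x': [8, 5, 389], 'y': [7, 2]}; b = {'x': [8, 5, 389], 'y': [7, 2], 'z': [4, 5]}
`print(a)` → prints {'x': [8, 5, 389], 'y': [7, 2]}
`print(b)` → prints {'x': [8, 5, 389], 'y': [7, 2], 'z': [4, 5]}

Answer:
{'x': [8, 5, 389], 'y': [7, 2]}
{'x': [8, 5, 389], 'y': [7, 2], 'z': [4, 5]}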